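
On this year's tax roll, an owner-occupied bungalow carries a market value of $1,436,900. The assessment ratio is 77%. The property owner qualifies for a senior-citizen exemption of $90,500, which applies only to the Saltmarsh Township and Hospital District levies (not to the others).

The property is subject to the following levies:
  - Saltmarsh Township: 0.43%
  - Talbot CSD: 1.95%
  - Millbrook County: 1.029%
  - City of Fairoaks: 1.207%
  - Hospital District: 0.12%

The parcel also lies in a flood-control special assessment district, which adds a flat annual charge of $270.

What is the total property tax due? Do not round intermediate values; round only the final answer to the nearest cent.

$52,171.97

Assessed value = $1,436,900 × 0.77 = $1,106,413
Saltmarsh Township: ($1,106,413 − $90,500) × 0.0043 = $1,015,913 × 0.0043 = $4,368.4259
Talbot CSD: $1,106,413 × 0.0195 = $21,575.0535
Millbrook County: $1,106,413 × 0.01029 = $11,384.98977
City of Fairoaks: $1,106,413 × 0.01207 = $13,354.40491
Hospital District: ($1,106,413 − $90,500) × 0.0012 = $1,015,913 × 0.0012 = $1,219.0956
Levies subtotal = $51,901.96968
Total = $51,901.96968 + $270 = $52,171.96968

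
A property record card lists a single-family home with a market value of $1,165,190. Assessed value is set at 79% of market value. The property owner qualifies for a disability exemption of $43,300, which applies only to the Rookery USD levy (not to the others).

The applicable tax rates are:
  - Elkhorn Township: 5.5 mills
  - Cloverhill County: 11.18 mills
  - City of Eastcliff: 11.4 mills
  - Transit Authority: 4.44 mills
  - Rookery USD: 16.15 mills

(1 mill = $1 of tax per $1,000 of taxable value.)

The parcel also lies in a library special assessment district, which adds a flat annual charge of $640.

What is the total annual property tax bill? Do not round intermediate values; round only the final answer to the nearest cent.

$44,741.44

Assessed value = $1,165,190 × 0.79 = $920,500.1
Elkhorn Township: $920,500.1 × 0.0055 = $5,062.75055
Cloverhill County: $920,500.1 × 0.01118 = $10,291.191118
City of Eastcliff: $920,500.1 × 0.0114 = $10,493.70114
Transit Authority: $920,500.1 × 0.00444 = $4,087.020444
Rookery USD: ($920,500.1 − $43,300) × 0.01615 = $877,200.1 × 0.01615 = $14,166.781615
Levies subtotal = $44,101.444867
Total = $44,101.444867 + $640 = $44,741.444867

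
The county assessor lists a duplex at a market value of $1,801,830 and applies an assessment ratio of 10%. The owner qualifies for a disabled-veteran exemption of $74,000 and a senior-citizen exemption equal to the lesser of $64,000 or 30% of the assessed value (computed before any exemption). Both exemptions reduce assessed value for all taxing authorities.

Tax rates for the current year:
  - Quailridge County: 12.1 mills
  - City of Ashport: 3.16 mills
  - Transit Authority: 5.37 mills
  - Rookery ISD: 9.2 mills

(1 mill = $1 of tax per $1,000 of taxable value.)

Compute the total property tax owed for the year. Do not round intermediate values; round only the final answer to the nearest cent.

$1,554.98

Assessed value = $1,801,830 × 0.1 = $180,183
Senior-citizen exemption = min($64,000, 30% × $180,183) = min($64,000, $54,054.9) = $54,054.9 (percentage binds)
Taxable value = $180,183 − $74,000 − $54,054.9 = $52,128.1
Quailridge County: $52,128.1 × 0.0121 = $630.75001
City of Ashport: $52,128.1 × 0.00316 = $164.724796
Transit Authority: $52,128.1 × 0.00537 = $279.927897
Rookery ISD: $52,128.1 × 0.0092 = $479.57852
Total = $1,554.981223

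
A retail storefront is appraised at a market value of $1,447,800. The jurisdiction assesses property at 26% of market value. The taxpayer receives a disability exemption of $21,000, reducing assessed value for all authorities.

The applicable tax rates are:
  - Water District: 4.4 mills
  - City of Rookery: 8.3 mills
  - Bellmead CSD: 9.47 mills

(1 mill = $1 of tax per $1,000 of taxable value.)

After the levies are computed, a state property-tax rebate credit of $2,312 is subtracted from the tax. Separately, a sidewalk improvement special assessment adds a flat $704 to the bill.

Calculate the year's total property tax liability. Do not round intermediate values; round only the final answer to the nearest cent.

Assessed value = $1,447,800 × 0.26 = $376,428
Taxable value = $376,428 − $21,000 = $355,428
Water District: $355,428 × 0.0044 = $1,563.8832
City of Rookery: $355,428 × 0.0083 = $2,950.0524
Bellmead CSD: $355,428 × 0.00947 = $3,365.90316
Levies subtotal = $7,879.83876
After credit = $7,879.83876 − $2,312 = $5,567.83876
Total = $5,567.83876 + $704 = $6,271.83876

$6,271.84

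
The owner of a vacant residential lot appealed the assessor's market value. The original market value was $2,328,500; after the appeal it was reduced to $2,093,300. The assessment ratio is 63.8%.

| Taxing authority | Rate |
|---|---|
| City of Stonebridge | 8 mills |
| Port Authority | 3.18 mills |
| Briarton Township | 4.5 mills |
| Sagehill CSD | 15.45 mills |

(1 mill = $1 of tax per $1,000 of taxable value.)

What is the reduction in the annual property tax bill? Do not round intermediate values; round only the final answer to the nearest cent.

$4,671.29

Old assessed value = $2,328,500 × 0.638 = $1,485,583
New assessed value = $2,093,300 × 0.638 = $1,335,525.4
Combined rate = 0.008 + 0.00318 + 0.0045 + 0.01545 = 0.03113
Old tax = $1,485,583 × 0.03113 = $46,246.19879
New tax = $1,335,525.4 × 0.03113 = $41,574.905702
Reduction = $46,246.19879 − $41,574.905702 = $4,671.293088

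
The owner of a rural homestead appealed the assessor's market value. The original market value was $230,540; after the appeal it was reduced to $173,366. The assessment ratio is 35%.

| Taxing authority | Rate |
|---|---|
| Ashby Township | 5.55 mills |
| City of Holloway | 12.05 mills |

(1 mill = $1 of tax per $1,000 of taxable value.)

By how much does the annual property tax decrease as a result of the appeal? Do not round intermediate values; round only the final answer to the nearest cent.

Old assessed value = $230,540 × 0.35 = $80,689
New assessed value = $173,366 × 0.35 = $60,678.1
Combined rate = 0.00555 + 0.01205 = 0.0176
Old tax = $80,689 × 0.0176 = $1,420.1264
New tax = $60,678.1 × 0.0176 = $1,067.93456
Reduction = $1,420.1264 − $1,067.93456 = $352.19184

$352.19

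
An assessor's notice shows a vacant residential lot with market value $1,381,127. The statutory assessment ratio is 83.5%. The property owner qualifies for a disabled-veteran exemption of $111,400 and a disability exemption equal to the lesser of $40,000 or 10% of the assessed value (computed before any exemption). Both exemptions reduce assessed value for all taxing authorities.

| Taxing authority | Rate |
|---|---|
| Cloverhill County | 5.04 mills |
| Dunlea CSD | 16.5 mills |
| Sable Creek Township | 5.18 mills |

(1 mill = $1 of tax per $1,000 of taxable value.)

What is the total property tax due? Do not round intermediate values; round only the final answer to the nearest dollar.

$26,769

Assessed value = $1,381,127 × 0.835 = $1,153,241.045
Disability exemption = min($40,000, 10% × $1,153,241.045) = min($40,000, $115,324.1045) = $40,000 (dollar cap binds)
Taxable value = $1,153,241.045 − $111,400 − $40,000 = $1,001,841.045
Cloverhill County: $1,001,841.045 × 0.00504 = $5,049.2788668
Dunlea CSD: $1,001,841.045 × 0.0165 = $16,530.3772425
Sable Creek Township: $1,001,841.045 × 0.00518 = $5,189.5366131
Total = $26,769.1927224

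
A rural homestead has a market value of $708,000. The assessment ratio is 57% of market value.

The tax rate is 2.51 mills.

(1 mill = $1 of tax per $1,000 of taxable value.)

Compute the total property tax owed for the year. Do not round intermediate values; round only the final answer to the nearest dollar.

Assessed value = $708,000 × 0.57 = $403,560
Tax = $403,560 × 0.00251 = $1,012.9356

$1,013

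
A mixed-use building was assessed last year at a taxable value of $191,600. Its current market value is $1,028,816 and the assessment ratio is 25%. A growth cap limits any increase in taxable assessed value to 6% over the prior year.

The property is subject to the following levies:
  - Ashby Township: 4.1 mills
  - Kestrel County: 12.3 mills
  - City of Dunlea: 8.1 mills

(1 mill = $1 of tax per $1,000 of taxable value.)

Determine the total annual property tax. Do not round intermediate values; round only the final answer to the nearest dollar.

$4,976

Uncapped assessed value = $1,028,816 × 0.25 = $257,204
Cap limit = $191,600 × 1.06 = $203,096
Taxable assessed value = min($257,204, $203,096) = $203,096 (cap binds)
Ashby Township: $203,096 × 0.0041 = $832.6936
Kestrel County: $203,096 × 0.0123 = $2,498.0808
City of Dunlea: $203,096 × 0.0081 = $1,645.0776
Total = $4,975.852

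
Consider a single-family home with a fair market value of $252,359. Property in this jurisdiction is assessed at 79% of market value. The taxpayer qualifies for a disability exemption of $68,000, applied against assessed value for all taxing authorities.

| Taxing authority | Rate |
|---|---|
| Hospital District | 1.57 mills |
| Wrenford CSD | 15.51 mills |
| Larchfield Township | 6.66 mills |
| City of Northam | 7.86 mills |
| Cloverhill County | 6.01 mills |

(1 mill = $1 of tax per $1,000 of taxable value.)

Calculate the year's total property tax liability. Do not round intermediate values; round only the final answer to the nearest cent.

Assessed value = $252,359 × 0.79 = $199,363.61
Taxable value = $199,363.61 − $68,000 = $131,363.61
Hospital District: $131,363.61 × 0.00157 = $206.2408677
Wrenford CSD: $131,363.61 × 0.01551 = $2,037.4495911
Larchfield Township: $131,363.61 × 0.00666 = $874.8816426
City of Northam: $131,363.61 × 0.00786 = $1,032.5179746
Cloverhill County: $131,363.61 × 0.00601 = $789.4952961
Total = $206.2408677 + $2,037.4495911 + $874.8816426 + $1,032.5179746 + $789.4952961 = $4,940.5853721

$4,940.59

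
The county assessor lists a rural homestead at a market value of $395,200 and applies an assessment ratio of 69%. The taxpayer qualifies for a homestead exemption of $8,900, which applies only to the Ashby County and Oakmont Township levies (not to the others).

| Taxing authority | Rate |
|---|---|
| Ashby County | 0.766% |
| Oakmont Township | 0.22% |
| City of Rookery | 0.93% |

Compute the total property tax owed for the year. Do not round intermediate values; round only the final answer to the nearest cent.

Assessed value = $395,200 × 0.69 = $272,688
Ashby County: ($272,688 − $8,900) × 0.00766 = $263,788 × 0.00766 = $2,020.61608
Oakmont Township: ($272,688 − $8,900) × 0.0022 = $263,788 × 0.0022 = $580.3336
City of Rookery: $272,688 × 0.0093 = $2,535.9984
Total = $5,136.94808

$5,136.95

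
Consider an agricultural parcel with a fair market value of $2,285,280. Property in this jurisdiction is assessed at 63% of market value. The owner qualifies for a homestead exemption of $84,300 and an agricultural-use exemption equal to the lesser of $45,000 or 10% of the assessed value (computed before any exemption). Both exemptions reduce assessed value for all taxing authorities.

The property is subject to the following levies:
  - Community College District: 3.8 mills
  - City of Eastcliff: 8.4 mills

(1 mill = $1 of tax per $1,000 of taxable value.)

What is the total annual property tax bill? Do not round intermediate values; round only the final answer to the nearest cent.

$15,987.20

Assessed value = $2,285,280 × 0.63 = $1,439,726.4
Agricultural-use exemption = min($45,000, 10% × $1,439,726.4) = min($45,000, $143,972.64) = $45,000 (dollar cap binds)
Taxable value = $1,439,726.4 − $84,300 − $45,000 = $1,310,426.4
Community College District: $1,310,426.4 × 0.0038 = $4,979.62032
City of Eastcliff: $1,310,426.4 × 0.0084 = $11,007.58176
Total = $15,987.20208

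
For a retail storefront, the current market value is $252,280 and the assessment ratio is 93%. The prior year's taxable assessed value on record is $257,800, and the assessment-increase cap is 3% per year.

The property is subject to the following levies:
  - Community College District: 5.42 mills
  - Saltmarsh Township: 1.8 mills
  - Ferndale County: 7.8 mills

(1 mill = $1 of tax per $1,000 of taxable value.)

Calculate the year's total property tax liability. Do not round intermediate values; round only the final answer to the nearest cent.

Uncapped assessed value = $252,280 × 0.93 = $234,620.4
Cap limit = $257,800 × 1.03 = $265,534
Taxable assessed value = min($234,620.4, $265,534) = $234,620.4 (cap does not bind)
Community College District: $234,620.4 × 0.00542 = $1,271.642568
Saltmarsh Township: $234,620.4 × 0.0018 = $422.31672
Ferndale County: $234,620.4 × 0.0078 = $1,830.03912
Total = $3,523.998408

$3,524.00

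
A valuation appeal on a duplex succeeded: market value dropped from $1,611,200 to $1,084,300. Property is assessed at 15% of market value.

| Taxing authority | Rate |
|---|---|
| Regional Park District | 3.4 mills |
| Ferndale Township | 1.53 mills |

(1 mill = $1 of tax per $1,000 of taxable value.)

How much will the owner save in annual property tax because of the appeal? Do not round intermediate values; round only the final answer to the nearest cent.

$389.64

Old assessed value = $1,611,200 × 0.15 = $241,680
New assessed value = $1,084,300 × 0.15 = $162,645
Combined rate = 0.0034 + 0.00153 = 0.00493
Old tax = $241,680 × 0.00493 = $1,191.4824
New tax = $162,645 × 0.00493 = $801.83985
Reduction = $1,191.4824 − $801.83985 = $389.64255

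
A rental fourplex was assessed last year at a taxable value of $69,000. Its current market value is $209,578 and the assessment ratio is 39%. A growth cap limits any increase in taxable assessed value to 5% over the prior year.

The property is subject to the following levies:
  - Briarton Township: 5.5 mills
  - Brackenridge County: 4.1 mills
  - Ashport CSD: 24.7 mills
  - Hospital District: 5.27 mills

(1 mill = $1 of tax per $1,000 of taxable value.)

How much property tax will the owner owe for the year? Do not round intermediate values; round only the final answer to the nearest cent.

$2,866.85

Uncapped assessed value = $209,578 × 0.39 = $81,735.42
Cap limit = $69,000 × 1.05 = $72,450
Taxable assessed value = min($81,735.42, $72,450) = $72,450 (cap binds)
Briarton Township: $72,450 × 0.0055 = $398.475
Brackenridge County: $72,450 × 0.0041 = $297.045
Ashport CSD: $72,450 × 0.0247 = $1,789.515
Hospital District: $72,450 × 0.00527 = $381.8115
Total = $2,866.8465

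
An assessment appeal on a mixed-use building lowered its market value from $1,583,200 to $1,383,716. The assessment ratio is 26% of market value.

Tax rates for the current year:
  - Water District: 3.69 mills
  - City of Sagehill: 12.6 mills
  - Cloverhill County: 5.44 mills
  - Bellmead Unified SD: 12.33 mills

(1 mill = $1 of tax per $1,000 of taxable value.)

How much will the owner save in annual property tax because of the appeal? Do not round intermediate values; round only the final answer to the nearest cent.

Old assessed value = $1,583,200 × 0.26 = $411,632
New assessed value = $1,383,716 × 0.26 = $359,766.16
Combined rate = 0.00369 + 0.0126 + 0.00544 + 0.01233 = 0.03406
Old tax = $411,632 × 0.03406 = $14,020.18592
New tax = $359,766.16 × 0.03406 = $12,253.6354096
Reduction = $14,020.18592 − $12,253.6354096 = $1,766.5505104

$1,766.55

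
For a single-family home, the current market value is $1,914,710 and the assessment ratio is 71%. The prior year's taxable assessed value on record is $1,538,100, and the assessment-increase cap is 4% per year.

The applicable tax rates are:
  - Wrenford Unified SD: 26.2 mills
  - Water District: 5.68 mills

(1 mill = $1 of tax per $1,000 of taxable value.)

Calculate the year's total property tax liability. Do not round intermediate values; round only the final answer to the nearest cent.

$43,339.08

Uncapped assessed value = $1,914,710 × 0.71 = $1,359,444.1
Cap limit = $1,538,100 × 1.04 = $1,599,624
Taxable assessed value = min($1,359,444.1, $1,599,624) = $1,359,444.1 (cap does not bind)
Wrenford Unified SD: $1,359,444.1 × 0.0262 = $35,617.43542
Water District: $1,359,444.1 × 0.00568 = $7,721.642488
Total = $43,339.077908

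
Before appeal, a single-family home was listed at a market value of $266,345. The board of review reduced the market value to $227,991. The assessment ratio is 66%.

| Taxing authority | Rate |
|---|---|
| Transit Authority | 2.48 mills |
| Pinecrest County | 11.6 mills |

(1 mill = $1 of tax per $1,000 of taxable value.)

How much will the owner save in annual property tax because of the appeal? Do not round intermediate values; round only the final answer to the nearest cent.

$356.42

Old assessed value = $266,345 × 0.66 = $175,787.7
New assessed value = $227,991 × 0.66 = $150,474.06
Combined rate = 0.00248 + 0.0116 = 0.01408
Old tax = $175,787.7 × 0.01408 = $2,475.090816
New tax = $150,474.06 × 0.01408 = $2,118.6747648
Reduction = $2,475.090816 − $2,118.6747648 = $356.4160512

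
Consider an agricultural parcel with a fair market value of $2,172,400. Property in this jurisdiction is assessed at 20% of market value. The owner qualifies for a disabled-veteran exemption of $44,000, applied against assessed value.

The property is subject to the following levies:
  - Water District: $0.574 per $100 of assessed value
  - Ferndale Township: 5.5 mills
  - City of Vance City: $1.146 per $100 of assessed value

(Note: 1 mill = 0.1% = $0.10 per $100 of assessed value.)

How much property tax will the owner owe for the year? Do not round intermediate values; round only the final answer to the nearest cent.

$8,863.90

Assessed value = $2,172,400 × 0.2 = $434,480
Taxable value = $434,480 − $44,000 = $390,480
Water District: $390,480 × 0.00574 = $2,241.3552
Ferndale Township: $390,480 × 0.0055 = $2,147.64
City of Vance City: $390,480 × 0.01146 = $4,474.9008
Total = $8,863.896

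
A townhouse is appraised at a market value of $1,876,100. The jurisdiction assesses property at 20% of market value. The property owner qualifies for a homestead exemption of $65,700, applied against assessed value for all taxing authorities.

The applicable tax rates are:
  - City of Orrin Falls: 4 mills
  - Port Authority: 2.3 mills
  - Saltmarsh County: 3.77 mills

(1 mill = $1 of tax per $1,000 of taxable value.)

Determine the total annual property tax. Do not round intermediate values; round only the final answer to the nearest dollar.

$3,117

Assessed value = $1,876,100 × 0.2 = $375,220
Taxable value = $375,220 − $65,700 = $309,520
City of Orrin Falls: $309,520 × 0.004 = $1,238.08
Port Authority: $309,520 × 0.0023 = $711.896
Saltmarsh County: $309,520 × 0.00377 = $1,166.8904
Total = $1,238.08 + $711.896 + $1,166.8904 = $3,116.8664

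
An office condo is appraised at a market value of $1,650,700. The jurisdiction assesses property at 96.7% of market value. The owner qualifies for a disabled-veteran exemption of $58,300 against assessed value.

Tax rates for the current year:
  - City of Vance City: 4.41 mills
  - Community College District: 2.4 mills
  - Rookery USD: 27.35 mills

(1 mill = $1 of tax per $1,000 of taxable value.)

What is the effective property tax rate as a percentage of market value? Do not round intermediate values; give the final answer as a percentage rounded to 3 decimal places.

Assessed value = $1,650,700 × 0.967 = $1,596,226.9
Taxable value = $1,596,226.9 − $58,300 = $1,537,926.9
City of Vance City: $1,537,926.9 × 0.00441 = $6,782.257629
Community College District: $1,537,926.9 × 0.0024 = $3,691.02456
Rookery USD: $1,537,926.9 × 0.02735 = $42,062.300715
Total tax = $52,535.582904
Effective rate = $52,535.582904 ÷ $1,650,700 = 3.183% of market value

3.183%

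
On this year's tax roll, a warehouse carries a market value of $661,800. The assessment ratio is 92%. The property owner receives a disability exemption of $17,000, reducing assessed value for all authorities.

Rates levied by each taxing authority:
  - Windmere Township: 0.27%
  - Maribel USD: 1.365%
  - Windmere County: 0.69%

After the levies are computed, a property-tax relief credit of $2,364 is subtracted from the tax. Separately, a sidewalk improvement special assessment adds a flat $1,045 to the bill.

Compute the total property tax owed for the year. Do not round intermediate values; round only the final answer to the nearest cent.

$12,441.65

Assessed value = $661,800 × 0.92 = $608,856
Taxable value = $608,856 − $17,000 = $591,856
Windmere Township: $591,856 × 0.0027 = $1,598.0112
Maribel USD: $591,856 × 0.01365 = $8,078.8344
Windmere County: $591,856 × 0.0069 = $4,083.8064
Levies subtotal = $13,760.652
After credit = $13,760.652 − $2,364 = $11,396.652
Total = $11,396.652 + $1,045 = $12,441.652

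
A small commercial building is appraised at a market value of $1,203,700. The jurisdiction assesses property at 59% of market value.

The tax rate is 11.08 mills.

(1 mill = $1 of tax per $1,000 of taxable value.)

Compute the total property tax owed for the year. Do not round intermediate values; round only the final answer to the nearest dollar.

$7,869

Assessed value = $1,203,700 × 0.59 = $710,183
Tax = $710,183 × 0.01108 = $7,868.82764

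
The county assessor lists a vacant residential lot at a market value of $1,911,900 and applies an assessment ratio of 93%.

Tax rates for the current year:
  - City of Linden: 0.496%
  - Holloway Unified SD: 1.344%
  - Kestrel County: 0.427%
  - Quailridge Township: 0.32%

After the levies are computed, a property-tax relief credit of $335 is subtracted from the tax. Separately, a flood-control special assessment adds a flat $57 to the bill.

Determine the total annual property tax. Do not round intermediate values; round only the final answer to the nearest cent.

$45,720.59

Assessed value = $1,911,900 × 0.93 = $1,778,067
City of Linden: $1,778,067 × 0.00496 = $8,819.21232
Holloway Unified SD: $1,778,067 × 0.01344 = $23,897.22048
Kestrel County: $1,778,067 × 0.00427 = $7,592.34609
Quailridge Township: $1,778,067 × 0.0032 = $5,689.8144
Levies subtotal = $45,998.59329
After credit = $45,998.59329 − $335 = $45,663.59329
Total = $45,663.59329 + $57 = $45,720.59329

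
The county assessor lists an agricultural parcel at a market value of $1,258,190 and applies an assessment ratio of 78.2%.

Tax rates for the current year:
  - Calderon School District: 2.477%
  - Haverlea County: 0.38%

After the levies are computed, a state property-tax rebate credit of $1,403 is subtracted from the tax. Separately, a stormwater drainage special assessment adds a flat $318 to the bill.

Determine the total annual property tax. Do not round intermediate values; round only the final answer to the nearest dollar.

$27,025

Assessed value = $1,258,190 × 0.782 = $983,904.58
Calderon School District: $983,904.58 × 0.02477 = $24,371.3164466
Haverlea County: $983,904.58 × 0.0038 = $3,738.837404
Levies subtotal = $28,110.1538506
After credit = $28,110.1538506 − $1,403 = $26,707.1538506
Total = $26,707.1538506 + $318 = $27,025.1538506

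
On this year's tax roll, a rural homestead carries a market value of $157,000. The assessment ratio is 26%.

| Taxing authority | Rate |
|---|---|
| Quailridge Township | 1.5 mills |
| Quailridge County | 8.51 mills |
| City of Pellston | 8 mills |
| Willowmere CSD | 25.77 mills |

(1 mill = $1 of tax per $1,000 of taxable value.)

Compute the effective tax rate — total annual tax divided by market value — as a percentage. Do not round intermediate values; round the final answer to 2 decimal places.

Assessed value = $157,000 × 0.26 = $40,820
Quailridge Township: $40,820 × 0.0015 = $61.23
Quailridge County: $40,820 × 0.00851 = $347.3782
City of Pellston: $40,820 × 0.008 = $326.56
Willowmere CSD: $40,820 × 0.02577 = $1,051.9314
Total tax = $1,787.0996
Effective rate = $1,787.0996 ÷ $157,000 = 1.14% of market value

1.14%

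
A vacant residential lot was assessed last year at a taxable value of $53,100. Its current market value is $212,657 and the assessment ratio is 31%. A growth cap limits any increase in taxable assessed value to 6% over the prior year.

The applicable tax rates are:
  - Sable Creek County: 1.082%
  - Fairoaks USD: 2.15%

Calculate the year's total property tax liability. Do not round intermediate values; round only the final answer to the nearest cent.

Uncapped assessed value = $212,657 × 0.31 = $65,923.67
Cap limit = $53,100 × 1.06 = $56,286
Taxable assessed value = min($65,923.67, $56,286) = $56,286 (cap binds)
Sable Creek County: $56,286 × 0.01082 = $609.01452
Fairoaks USD: $56,286 × 0.0215 = $1,210.149
Total = $1,819.16352

$1,819.16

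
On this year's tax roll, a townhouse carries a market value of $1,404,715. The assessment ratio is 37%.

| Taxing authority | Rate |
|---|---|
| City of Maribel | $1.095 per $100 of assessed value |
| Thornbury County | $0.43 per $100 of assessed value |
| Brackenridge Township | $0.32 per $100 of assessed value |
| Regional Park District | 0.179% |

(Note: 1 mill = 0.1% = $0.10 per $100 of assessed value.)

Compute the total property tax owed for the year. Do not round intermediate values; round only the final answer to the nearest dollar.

Assessed value = $1,404,715 × 0.37 = $519,744.55
City of Maribel: $519,744.55 × 0.01095 = $5,691.2028225
Thornbury County: $519,744.55 × 0.0043 = $2,234.901565
Brackenridge Township: $519,744.55 × 0.0032 = $1,663.18256
Regional Park District: $519,744.55 × 0.00179 = $930.3427445
Total = $10,519.629692

$10,520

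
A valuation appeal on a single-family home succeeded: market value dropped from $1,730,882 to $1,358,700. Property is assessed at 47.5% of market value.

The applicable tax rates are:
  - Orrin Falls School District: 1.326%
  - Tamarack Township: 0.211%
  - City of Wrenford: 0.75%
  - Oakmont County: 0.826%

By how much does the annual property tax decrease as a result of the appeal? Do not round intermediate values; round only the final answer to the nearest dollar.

Old assessed value = $1,730,882 × 0.475 = $822,168.95
New assessed value = $1,358,700 × 0.475 = $645,382.5
Combined rate = 0.01326 + 0.00211 + 0.0075 + 0.00826 = 0.03113
Old tax = $822,168.95 × 0.03113 = $25,594.1194135
New tax = $645,382.5 × 0.03113 = $20,090.757225
Reduction = $25,594.1194135 − $20,090.757225 = $5,503.3621885

$5,503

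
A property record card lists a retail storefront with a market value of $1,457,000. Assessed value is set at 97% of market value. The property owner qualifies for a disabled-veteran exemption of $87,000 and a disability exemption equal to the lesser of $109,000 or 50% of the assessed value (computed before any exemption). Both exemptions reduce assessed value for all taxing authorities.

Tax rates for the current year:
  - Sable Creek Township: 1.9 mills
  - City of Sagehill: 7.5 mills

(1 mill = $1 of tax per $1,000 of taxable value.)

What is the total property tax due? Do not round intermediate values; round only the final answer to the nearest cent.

Assessed value = $1,457,000 × 0.97 = $1,413,290
Disability exemption = min($109,000, 50% × $1,413,290) = min($109,000, $706,645) = $109,000 (dollar cap binds)
Taxable value = $1,413,290 − $87,000 − $109,000 = $1,217,290
Sable Creek Township: $1,217,290 × 0.0019 = $2,312.851
City of Sagehill: $1,217,290 × 0.0075 = $9,129.675
Total = $11,442.526

$11,442.53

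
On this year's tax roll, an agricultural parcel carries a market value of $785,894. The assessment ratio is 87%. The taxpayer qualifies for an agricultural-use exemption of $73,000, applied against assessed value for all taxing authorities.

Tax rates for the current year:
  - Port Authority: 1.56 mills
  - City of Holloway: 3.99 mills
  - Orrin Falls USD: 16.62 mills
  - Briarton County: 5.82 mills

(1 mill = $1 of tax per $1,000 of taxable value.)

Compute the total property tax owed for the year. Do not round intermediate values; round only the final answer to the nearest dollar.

$17,094

Assessed value = $785,894 × 0.87 = $683,727.78
Taxable value = $683,727.78 − $73,000 = $610,727.78
Port Authority: $610,727.78 × 0.00156 = $952.7353368
City of Holloway: $610,727.78 × 0.00399 = $2,436.8038422
Orrin Falls USD: $610,727.78 × 0.01662 = $10,150.2957036
Briarton County: $610,727.78 × 0.00582 = $3,554.4356796
Total = $952.7353368 + $2,436.8038422 + $10,150.2957036 + $3,554.4356796 = $17,094.2705622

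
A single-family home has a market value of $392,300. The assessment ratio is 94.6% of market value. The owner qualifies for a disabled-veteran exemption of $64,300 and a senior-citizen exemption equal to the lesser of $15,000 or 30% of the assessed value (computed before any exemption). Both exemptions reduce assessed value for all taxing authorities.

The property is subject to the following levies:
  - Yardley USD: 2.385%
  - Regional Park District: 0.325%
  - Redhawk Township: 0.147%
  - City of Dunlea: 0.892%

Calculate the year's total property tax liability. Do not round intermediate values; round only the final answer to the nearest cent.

$10,940.17

Assessed value = $392,300 × 0.946 = $371,115.8
Senior-citizen exemption = min($15,000, 30% × $371,115.8) = min($15,000, $111,334.74) = $15,000 (dollar cap binds)
Taxable value = $371,115.8 − $64,300 − $15,000 = $291,815.8
Yardley USD: $291,815.8 × 0.02385 = $6,959.80683
Regional Park District: $291,815.8 × 0.00325 = $948.40135
Redhawk Township: $291,815.8 × 0.00147 = $428.969226
City of Dunlea: $291,815.8 × 0.00892 = $2,602.996936
Total = $10,940.174342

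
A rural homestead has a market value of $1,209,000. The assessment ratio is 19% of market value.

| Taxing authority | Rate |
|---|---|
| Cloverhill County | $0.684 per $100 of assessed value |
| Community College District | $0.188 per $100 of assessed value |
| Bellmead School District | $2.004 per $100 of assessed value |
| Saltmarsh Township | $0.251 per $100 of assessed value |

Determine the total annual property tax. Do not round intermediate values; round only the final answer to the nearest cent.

$7,183.03

Assessed value = $1,209,000 × 0.19 = $229,710
Cloverhill County: $229,710 × 0.00684 = $1,571.2164
Community College District: $229,710 × 0.00188 = $431.8548
Bellmead School District: $229,710 × 0.02004 = $4,603.3884
Saltmarsh Township: $229,710 × 0.00251 = $576.5721
Total = $1,571.2164 + $431.8548 + $4,603.3884 + $576.5721 = $7,183.0317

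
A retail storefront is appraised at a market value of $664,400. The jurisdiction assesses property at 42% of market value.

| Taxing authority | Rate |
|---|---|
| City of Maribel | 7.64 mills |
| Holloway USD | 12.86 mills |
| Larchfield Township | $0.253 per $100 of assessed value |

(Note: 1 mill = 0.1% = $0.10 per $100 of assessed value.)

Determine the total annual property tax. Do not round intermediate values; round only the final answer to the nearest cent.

Assessed value = $664,400 × 0.42 = $279,048
City of Maribel: $279,048 × 0.00764 = $2,131.92672
Holloway USD: $279,048 × 0.01286 = $3,588.55728
Larchfield Township: $279,048 × 0.00253 = $705.99144
Total = $6,426.47544

$6,426.48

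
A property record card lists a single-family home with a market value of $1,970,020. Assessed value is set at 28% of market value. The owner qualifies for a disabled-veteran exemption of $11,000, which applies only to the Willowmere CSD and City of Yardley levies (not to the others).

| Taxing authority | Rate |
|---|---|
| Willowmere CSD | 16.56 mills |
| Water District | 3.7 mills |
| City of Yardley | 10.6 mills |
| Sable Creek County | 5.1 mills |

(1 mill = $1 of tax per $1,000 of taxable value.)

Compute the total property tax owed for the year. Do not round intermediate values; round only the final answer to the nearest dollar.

Assessed value = $1,970,020 × 0.28 = $551,605.6
Willowmere CSD: ($551,605.6 − $11,000) × 0.01656 = $540,605.6 × 0.01656 = $8,952.428736
Water District: $551,605.6 × 0.0037 = $2,040.94072
City of Yardley: ($551,605.6 − $11,000) × 0.0106 = $540,605.6 × 0.0106 = $5,730.41936
Sable Creek County: $551,605.6 × 0.0051 = $2,813.18856
Total = $19,536.977376

$19,537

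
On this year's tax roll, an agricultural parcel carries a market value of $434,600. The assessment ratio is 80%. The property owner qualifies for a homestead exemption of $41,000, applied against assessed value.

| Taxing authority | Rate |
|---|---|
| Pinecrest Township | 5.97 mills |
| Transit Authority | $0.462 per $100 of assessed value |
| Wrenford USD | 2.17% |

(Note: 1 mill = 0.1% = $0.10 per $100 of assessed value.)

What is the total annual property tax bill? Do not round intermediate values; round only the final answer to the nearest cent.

Assessed value = $434,600 × 0.8 = $347,680
Taxable value = $347,680 − $41,000 = $306,680
Pinecrest Township: $306,680 × 0.00597 = $1,830.8796
Transit Authority: $306,680 × 0.00462 = $1,416.8616
Wrenford USD: $306,680 × 0.0217 = $6,654.956
Total = $9,902.6972

$9,902.70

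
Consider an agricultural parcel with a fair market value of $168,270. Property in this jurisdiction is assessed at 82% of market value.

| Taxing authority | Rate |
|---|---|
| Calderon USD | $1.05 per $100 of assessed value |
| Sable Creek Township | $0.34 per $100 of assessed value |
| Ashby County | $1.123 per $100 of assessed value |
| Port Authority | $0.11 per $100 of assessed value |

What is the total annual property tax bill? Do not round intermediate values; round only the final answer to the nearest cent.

Assessed value = $168,270 × 0.82 = $137,981.4
Calderon USD: $137,981.4 × 0.0105 = $1,448.8047
Sable Creek Township: $137,981.4 × 0.0034 = $469.13676
Ashby County: $137,981.4 × 0.01123 = $1,549.531122
Port Authority: $137,981.4 × 0.0011 = $151.77954
Total = $1,448.8047 + $469.13676 + $1,549.531122 + $151.77954 = $3,619.252122

$3,619.25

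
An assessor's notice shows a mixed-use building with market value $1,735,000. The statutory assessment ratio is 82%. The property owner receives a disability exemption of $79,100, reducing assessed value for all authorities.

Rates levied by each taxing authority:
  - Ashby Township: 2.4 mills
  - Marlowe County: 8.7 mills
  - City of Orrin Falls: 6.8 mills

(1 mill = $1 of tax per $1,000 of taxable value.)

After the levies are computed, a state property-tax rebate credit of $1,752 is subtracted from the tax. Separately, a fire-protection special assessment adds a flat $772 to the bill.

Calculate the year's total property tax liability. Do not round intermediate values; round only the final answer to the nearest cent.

Assessed value = $1,735,000 × 0.82 = $1,422,700
Taxable value = $1,422,700 − $79,100 = $1,343,600
Ashby Township: $1,343,600 × 0.0024 = $3,224.64
Marlowe County: $1,343,600 × 0.0087 = $11,689.32
City of Orrin Falls: $1,343,600 × 0.0068 = $9,136.48
Levies subtotal = $24,050.44
After credit = $24,050.44 − $1,752 = $22,298.44
Total = $22,298.44 + $772 = $23,070.44

$23,070.44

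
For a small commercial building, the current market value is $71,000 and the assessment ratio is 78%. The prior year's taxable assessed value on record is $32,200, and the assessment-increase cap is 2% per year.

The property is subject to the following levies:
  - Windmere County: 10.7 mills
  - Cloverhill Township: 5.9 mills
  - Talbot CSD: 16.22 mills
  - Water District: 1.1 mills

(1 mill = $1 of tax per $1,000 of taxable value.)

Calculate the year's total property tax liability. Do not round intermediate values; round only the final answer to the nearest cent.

Uncapped assessed value = $71,000 × 0.78 = $55,380
Cap limit = $32,200 × 1.02 = $32,844
Taxable assessed value = min($55,380, $32,844) = $32,844 (cap binds)
Windmere County: $32,844 × 0.0107 = $351.4308
Cloverhill Township: $32,844 × 0.0059 = $193.7796
Talbot CSD: $32,844 × 0.01622 = $532.72968
Water District: $32,844 × 0.0011 = $36.1284
Total = $1,114.06848

$1,114.07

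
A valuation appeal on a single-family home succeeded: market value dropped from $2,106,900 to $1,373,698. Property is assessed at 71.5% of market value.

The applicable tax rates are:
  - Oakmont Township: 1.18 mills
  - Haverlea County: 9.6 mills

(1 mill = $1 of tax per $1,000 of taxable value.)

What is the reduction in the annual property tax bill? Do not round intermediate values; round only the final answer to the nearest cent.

$5,651.30

Old assessed value = $2,106,900 × 0.715 = $1,506,433.5
New assessed value = $1,373,698 × 0.715 = $982,194.07
Combined rate = 0.00118 + 0.0096 = 0.01078
Old tax = $1,506,433.5 × 0.01078 = $16,239.35313
New tax = $982,194.07 × 0.01078 = $10,588.0520746
Reduction = $16,239.35313 − $10,588.0520746 = $5,651.3010554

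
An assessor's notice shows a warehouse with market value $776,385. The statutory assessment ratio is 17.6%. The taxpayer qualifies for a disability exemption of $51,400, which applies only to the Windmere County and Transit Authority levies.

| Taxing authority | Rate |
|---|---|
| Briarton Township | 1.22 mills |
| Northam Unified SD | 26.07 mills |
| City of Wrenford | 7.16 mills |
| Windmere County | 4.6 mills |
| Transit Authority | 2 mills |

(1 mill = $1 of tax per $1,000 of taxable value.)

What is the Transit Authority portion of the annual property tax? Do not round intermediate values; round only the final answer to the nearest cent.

Assessed value = $776,385 × 0.176 = $136,643.76
Transit Authority taxable value = $136,643.76 − $51,400 = $85,243.76
Transit Authority levy = $85,243.76 × 0.002 = $170.48752

$170.49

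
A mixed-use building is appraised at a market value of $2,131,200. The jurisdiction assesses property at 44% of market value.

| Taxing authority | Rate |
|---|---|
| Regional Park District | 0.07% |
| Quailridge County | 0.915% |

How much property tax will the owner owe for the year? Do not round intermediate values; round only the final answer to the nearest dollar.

Assessed value = $2,131,200 × 0.44 = $937,728
Regional Park District: $937,728 × 0.0007 = $656.4096
Quailridge County: $937,728 × 0.00915 = $8,580.2112
Total = $656.4096 + $8,580.2112 = $9,236.6208

$9,237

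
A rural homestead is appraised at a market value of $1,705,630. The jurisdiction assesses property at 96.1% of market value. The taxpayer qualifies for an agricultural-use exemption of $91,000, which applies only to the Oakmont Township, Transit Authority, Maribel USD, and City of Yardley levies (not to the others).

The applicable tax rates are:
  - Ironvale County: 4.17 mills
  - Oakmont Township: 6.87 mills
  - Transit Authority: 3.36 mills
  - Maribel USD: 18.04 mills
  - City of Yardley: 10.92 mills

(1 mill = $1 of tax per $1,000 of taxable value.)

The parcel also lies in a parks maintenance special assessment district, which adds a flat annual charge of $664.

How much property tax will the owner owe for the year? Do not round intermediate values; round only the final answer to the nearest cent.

Assessed value = $1,705,630 × 0.961 = $1,639,110.43
Ironvale County: $1,639,110.43 × 0.00417 = $6,835.0904931
Oakmont Township: ($1,639,110.43 − $91,000) × 0.00687 = $1,548,110.43 × 0.00687 = $10,635.5186541
Transit Authority: ($1,639,110.43 − $91,000) × 0.00336 = $1,548,110.43 × 0.00336 = $5,201.6510448
Maribel USD: ($1,639,110.43 − $91,000) × 0.01804 = $1,548,110.43 × 0.01804 = $27,927.9121572
City of Yardley: ($1,639,110.43 − $91,000) × 0.01092 = $1,548,110.43 × 0.01092 = $16,905.3658956
Levies subtotal = $67,505.5382448
Total = $67,505.5382448 + $664 = $68,169.5382448

$68,169.54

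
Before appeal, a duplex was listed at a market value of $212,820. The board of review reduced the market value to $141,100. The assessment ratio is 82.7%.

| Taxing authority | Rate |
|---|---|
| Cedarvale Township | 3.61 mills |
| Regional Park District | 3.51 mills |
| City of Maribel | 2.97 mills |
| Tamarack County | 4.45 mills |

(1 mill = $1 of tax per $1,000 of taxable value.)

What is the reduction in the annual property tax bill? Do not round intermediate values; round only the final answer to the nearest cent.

Old assessed value = $212,820 × 0.827 = $176,002.14
New assessed value = $141,100 × 0.827 = $116,689.7
Combined rate = 0.00361 + 0.00351 + 0.00297 + 0.00445 = 0.01454
Old tax = $176,002.14 × 0.01454 = $2,559.0711156
New tax = $116,689.7 × 0.01454 = $1,696.668238
Reduction = $2,559.0711156 − $1,696.668238 = $862.4028776

$862.40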